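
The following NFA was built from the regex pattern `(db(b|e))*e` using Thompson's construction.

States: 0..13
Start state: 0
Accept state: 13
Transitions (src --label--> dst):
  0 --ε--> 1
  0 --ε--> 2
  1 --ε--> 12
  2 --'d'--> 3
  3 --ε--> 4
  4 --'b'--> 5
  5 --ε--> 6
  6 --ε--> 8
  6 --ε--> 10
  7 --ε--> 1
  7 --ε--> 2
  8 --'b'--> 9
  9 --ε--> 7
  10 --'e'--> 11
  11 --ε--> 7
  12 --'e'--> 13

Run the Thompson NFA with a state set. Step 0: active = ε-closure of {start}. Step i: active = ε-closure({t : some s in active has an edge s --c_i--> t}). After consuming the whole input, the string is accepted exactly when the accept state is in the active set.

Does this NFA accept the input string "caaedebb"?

S₀ = ε-closure({0}) = {0,1,2,12}
'c' @ 1: {}  — no active states
rest 'aaedebb' ignored (set empty)
after full input: {}  (accept=13 not in)

Answer: REJECT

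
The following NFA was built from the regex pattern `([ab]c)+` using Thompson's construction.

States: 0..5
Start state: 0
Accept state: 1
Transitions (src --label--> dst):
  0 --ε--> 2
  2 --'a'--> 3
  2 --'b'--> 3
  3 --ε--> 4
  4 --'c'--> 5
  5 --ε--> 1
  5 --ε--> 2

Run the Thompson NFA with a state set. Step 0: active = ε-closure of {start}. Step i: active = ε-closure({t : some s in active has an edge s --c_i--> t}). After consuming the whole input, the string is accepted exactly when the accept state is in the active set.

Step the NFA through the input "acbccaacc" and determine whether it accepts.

start: ε-closure({0}) = {0,2}
'a' @ 1: {3,4}
'c' @ 2: {1,2,5}  [accepting]
'b' @ 3: {3,4}
'c' @ 4: {1,2,5}  [accepting]
'c' @ 5: {}  — no active states
rest 'aacc' ignored (set empty)
final: {}; accept 1 not in set

Answer: REJECT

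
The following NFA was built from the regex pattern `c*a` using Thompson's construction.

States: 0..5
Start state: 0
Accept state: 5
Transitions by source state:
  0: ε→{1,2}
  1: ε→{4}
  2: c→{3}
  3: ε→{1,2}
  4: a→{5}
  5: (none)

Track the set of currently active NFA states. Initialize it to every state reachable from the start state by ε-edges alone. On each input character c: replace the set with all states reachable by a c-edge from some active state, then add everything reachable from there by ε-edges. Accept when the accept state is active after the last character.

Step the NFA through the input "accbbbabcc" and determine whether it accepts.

start: ε-closure({0}) = {0,1,2,4}
'a' @ 1: {5}  ✓accept
'c' @ 2: {}  — no active states
rest 'cbbbabcc' ignored (set empty)
end set {} — state 5 not in

Answer: REJECT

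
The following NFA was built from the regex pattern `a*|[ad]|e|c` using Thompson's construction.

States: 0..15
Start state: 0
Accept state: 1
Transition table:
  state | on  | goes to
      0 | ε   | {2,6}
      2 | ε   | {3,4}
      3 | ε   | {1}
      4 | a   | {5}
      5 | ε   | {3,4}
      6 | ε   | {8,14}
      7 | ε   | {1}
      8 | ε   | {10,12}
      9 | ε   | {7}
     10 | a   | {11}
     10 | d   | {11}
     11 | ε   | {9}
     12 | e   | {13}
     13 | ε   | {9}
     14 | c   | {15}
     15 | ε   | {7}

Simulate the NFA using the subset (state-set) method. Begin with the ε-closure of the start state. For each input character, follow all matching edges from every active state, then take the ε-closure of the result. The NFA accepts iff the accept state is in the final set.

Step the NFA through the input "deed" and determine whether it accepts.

Answer: REJECT

Steps:
start: ε-closure({0}) = {0,1,2,3,4,6,8,10,12,14}
'd' @ 1: {1,7,9,11}  ✓accept
'e' @ 2: {}  — state set empty
rest 'ed' ignored (set empty)
final: {}; accept 1 not in set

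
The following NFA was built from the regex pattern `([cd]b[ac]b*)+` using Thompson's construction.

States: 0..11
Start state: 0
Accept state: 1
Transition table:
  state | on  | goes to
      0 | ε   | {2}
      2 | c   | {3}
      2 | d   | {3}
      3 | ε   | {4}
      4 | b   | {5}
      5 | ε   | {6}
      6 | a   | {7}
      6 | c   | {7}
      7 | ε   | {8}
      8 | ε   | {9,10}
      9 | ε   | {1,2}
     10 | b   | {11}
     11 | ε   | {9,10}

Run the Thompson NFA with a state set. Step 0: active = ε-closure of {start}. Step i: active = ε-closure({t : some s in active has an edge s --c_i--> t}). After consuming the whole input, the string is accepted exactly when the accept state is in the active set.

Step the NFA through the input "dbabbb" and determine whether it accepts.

Answer: ACCEPT

Trace:
S₀ = ε-closure({0}) = {0,2}
'd' @ 1: {3,4}
'b' @ 2: {5,6}
'a' @ 3: {1,2,7,8,9,10}  (accept∈set)
'b' @ 4: {1,2,9,10,11}  (accept∈set)
'b' @ 5: {1,2,9,10,11}  (accept∈set)
'b' @ 6: {1,2,9,10,11}  (accept∈set)
end set {1,2,9,10,11} — state 1 in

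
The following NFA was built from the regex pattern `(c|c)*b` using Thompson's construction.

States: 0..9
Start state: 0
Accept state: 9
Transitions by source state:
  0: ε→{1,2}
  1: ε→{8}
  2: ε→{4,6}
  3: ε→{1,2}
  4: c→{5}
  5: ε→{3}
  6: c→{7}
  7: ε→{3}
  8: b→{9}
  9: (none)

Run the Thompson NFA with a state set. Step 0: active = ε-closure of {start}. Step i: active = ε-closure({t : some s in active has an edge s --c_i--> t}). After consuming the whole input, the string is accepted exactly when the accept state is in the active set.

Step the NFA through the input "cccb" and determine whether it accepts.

Answer: ACCEPT

Derivation:
initial (ε-close {0}): {0,1,2,4,6,8}
'c' @ 1: {1,2,3,4,5,6,7,8}
'c' @ 2: {1,2,3,4,5,6,7,8}
'c' @ 3: {1,2,3,4,5,6,7,8}
'b' @ 4: {9}  (accept∈set)
end set {9} — state 9 in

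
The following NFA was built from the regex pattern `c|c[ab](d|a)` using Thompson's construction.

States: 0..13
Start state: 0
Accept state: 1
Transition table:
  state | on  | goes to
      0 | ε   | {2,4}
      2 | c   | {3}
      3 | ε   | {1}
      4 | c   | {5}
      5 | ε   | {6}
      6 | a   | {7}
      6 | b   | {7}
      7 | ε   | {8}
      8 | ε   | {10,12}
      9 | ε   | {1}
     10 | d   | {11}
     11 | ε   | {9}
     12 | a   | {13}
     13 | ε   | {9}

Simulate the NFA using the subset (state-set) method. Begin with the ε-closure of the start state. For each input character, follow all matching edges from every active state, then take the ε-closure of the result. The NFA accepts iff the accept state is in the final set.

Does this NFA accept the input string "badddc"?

Answer: REJECT

Steps:
initial (ε-close {0}): {0,2,4}
'b' @ 1: {}  — state set empty
rest 'adddc' ignored (set empty)
final: {}; accept 1 not in set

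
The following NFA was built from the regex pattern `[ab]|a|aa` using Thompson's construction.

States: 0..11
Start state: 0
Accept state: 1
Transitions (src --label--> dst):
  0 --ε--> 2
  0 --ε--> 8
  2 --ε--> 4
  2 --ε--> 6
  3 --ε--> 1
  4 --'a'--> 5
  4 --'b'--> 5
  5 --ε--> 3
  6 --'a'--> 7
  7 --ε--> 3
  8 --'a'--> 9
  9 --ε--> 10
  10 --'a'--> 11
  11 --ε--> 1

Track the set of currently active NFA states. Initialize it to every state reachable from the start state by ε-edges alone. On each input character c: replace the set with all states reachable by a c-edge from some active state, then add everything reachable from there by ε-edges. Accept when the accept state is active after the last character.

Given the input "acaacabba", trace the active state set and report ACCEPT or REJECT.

start: ε-closure({0}) = {0,2,4,6,8}
'a' @ 1: {1,3,5,7,9,10}  (accept∈set)
'c' @ 2: {}  — no active states
rest 'aacabba' ignored (set empty)
end set {} — state 1 not in

Answer: REJECT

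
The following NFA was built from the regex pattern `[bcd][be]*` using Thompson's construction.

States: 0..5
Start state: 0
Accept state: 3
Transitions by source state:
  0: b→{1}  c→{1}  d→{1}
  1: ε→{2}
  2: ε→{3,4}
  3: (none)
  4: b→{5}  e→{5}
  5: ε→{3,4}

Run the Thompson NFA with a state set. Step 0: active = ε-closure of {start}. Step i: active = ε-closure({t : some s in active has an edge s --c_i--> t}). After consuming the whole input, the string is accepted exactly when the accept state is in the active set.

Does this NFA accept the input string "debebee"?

Answer: ACCEPT

Trace:
initial (ε-close {0}): {0}
'd' @ 1: {1,2,3,4}  (accept∈set)
'e' @ 2: {3,4,5}  (accept∈set)
'b' @ 3: {3,4,5}  (accept∈set)
'e' @ 4: {3,4,5}  (accept∈set)
'b' @ 5: {3,4,5}  (accept∈set)
'e' @ 6: {3,4,5}  (accept∈set)
'e' @ 7: {3,4,5}  (accept∈set)
end set {3,4,5} — state 3 in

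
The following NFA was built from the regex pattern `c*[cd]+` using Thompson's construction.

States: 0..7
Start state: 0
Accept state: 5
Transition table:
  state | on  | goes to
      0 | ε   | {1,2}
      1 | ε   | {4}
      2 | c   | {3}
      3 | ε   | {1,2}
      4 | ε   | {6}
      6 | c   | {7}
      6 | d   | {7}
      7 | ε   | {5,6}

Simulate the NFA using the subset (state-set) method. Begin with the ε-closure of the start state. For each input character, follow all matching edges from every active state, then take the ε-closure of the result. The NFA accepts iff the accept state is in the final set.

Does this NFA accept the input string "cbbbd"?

start: ε-closure({0}) = {0,1,2,4,6}
'c' @ 1: {1,2,3,4,5,6,7}  (accept∈set)
'b' @ 2: {}  — no active states
rest 'bbd' ignored (set empty)
after full input: {}  (accept=5 not in)

Answer: REJECT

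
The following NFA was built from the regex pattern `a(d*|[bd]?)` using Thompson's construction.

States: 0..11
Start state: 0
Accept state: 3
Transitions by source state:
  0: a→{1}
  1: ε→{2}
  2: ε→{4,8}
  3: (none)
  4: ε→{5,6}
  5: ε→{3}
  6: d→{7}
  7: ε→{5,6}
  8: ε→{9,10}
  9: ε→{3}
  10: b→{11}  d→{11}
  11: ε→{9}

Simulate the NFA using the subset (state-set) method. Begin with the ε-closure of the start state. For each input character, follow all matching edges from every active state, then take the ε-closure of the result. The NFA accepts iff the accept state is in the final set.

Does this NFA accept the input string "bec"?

start: ε-closure({0}) = {0}
'b' @ 1: {}  — dead — no transitions
rest 'ec' ignored (set empty)
final: {}; accept 3 not in set

Answer: REJECT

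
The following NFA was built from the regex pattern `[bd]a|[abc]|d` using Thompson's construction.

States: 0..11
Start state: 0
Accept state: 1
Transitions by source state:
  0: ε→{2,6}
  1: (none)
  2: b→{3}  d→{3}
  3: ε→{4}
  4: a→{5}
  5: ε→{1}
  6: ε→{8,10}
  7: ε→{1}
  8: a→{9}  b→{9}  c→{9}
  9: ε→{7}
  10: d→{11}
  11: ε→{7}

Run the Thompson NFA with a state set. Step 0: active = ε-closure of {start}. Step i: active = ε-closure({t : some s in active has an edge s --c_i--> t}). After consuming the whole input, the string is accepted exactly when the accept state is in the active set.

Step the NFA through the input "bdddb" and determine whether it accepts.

Answer: REJECT

Steps:
initial (ε-close {0}): {0,2,6,8,10}
'b' @ 1: {1,3,4,7,9}  ✓accept
'd' @ 2: {}  — state set empty
rest 'ddb' ignored (set empty)
after full input: {}  (accept=1 not in)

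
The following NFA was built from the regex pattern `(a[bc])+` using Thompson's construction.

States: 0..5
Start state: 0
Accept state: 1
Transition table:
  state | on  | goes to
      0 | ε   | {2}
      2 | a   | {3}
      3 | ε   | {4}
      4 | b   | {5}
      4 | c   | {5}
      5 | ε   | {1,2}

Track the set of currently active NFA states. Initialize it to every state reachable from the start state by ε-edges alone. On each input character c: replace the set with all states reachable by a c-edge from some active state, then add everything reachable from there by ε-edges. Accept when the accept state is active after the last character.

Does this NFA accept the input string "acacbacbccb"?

initial (ε-close {0}): {0,2}
'a' @ 1: {3,4}
'c' @ 2: {1,2,5}  ✓accept
'a' @ 3: {3,4}
'c' @ 4: {1,2,5}  ✓accept
'b' @ 5: {}  — no active states
rest 'acbccb' ignored (set empty)
final: {}; accept 1 not in set

Answer: REJECT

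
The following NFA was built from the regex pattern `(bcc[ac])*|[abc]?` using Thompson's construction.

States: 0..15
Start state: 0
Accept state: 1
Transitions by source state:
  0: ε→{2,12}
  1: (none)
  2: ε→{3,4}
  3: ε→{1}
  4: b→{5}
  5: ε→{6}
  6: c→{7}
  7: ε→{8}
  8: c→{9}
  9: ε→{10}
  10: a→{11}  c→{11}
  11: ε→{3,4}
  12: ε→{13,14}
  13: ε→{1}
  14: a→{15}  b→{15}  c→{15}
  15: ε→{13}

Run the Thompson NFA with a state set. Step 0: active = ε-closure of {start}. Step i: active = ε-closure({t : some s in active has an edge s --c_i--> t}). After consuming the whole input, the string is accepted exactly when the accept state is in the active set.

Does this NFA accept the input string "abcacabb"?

Answer: REJECT

Steps:
S₀ = ε-closure({0}) = {0,1,2,3,4,12,13,14}
'a' @ 1: {1,13,15}  [accepting]
'b' @ 2: {}  — dead — no transitions
rest 'cacabb' ignored (set empty)
final: {}; accept 1 not in set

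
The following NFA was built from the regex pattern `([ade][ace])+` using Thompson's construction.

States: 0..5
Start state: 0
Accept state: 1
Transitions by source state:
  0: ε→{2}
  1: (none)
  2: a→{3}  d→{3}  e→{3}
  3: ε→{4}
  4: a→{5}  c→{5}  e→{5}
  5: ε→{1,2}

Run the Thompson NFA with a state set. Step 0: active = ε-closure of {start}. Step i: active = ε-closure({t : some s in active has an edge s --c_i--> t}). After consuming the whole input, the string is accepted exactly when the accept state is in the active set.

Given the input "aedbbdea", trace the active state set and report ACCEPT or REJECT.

Answer: REJECT

Steps:
initial (ε-close {0}): {0,2}
'a' @ 1: {3,4}
'e' @ 2: {1,2,5}  [accepting]
'd' @ 3: {3,4}
'b' @ 4: {}  — state set empty
rest 'bdea' ignored (set empty)
end set {} — state 1 not in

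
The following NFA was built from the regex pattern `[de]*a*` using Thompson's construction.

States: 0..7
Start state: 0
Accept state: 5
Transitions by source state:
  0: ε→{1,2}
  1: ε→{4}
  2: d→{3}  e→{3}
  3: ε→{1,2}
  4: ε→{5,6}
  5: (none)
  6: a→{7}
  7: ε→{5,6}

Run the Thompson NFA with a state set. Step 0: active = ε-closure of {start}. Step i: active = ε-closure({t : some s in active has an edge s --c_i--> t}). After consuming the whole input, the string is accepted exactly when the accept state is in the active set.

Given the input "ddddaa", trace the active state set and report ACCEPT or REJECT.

Answer: ACCEPT

Trace:
initial (ε-close {0}): {0,1,2,4,5,6}
'd' @ 1: {1,2,3,4,5,6}  ✓accept
'd' @ 2: {1,2,3,4,5,6}  ✓accept
'd' @ 3: {1,2,3,4,5,6}  ✓accept
'd' @ 4: {1,2,3,4,5,6}  ✓accept
'a' @ 5: {5,6,7}  ✓accept
'a' @ 6: {5,6,7}  ✓accept
final: {5,6,7}; accept 5 in set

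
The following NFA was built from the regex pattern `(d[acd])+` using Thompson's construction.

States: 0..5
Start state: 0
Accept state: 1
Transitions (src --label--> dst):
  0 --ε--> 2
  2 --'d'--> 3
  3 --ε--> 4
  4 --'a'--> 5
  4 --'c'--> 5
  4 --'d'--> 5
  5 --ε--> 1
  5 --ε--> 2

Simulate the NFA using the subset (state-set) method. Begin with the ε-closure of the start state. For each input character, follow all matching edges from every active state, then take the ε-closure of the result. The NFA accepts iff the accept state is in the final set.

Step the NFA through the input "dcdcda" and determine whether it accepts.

start: ε-closure({0}) = {0,2}
'd' @ 1: {3,4}
'c' @ 2: {1,2,5}  (accept∈set)
'd' @ 3: {3,4}
'c' @ 4: {1,2,5}  (accept∈set)
'd' @ 5: {3,4}
'a' @ 6: {1,2,5}  (accept∈set)
end set {1,2,5} — state 1 in

Answer: ACCEPT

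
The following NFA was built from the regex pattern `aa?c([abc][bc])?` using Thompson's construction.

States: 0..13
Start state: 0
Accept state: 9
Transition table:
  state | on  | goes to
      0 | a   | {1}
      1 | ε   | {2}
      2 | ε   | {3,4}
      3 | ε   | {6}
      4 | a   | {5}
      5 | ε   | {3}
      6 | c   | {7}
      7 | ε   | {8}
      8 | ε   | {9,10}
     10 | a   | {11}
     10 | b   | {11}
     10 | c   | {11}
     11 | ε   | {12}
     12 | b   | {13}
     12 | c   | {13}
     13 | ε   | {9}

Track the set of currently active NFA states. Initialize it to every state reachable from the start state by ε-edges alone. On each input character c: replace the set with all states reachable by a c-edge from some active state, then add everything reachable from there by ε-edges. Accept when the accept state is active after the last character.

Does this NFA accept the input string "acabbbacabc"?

initial (ε-close {0}): {0}
'a' @ 1: {1,2,3,4,6}
'c' @ 2: {7,8,9,10}  [accepting]
'a' @ 3: {11,12}
'b' @ 4: {9,13}  [accepting]
'b' @ 5: {}  — no active states
rest 'bacabc' ignored (set empty)
final: {}; accept 9 not in set

Answer: REJECT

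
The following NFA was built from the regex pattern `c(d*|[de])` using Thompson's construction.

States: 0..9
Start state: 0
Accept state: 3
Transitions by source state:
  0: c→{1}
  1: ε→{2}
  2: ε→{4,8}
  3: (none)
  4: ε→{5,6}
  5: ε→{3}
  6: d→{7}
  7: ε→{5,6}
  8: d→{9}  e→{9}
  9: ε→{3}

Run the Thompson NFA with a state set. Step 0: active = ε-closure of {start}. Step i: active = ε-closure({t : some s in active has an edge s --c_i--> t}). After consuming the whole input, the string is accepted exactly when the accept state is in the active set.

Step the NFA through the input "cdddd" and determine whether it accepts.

S₀ = ε-closure({0}) = {0}
'c' @ 1: {1,2,3,4,5,6,8}  [accepting]
'd' @ 2: {3,5,6,7,9}  [accepting]
'd' @ 3: {3,5,6,7}  [accepting]
'd' @ 4: {3,5,6,7}  [accepting]
'd' @ 5: {3,5,6,7}  [accepting]
final: {3,5,6,7}; accept 3 in set

Answer: ACCEPT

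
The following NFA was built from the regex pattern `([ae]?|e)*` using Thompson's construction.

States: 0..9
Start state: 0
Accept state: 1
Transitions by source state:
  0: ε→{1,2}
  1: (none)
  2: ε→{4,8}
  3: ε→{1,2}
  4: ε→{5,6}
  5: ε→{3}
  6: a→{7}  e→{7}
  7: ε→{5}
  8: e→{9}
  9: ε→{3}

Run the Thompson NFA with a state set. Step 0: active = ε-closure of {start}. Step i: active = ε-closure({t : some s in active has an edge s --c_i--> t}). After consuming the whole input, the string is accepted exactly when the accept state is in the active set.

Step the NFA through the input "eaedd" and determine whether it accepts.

Answer: REJECT

Steps:
initial (ε-close {0}): {0,1,2,3,4,5,6,8}
'e' @ 1: {1,2,3,4,5,6,7,8,9}  [accepting]
'a' @ 2: {1,2,3,4,5,6,7,8}  [accepting]
'e' @ 3: {1,2,3,4,5,6,7,8,9}  [accepting]
'd' @ 4: {}  — state set empty
rest 'd' ignored (set empty)
after full input: {}  (accept=1 not in)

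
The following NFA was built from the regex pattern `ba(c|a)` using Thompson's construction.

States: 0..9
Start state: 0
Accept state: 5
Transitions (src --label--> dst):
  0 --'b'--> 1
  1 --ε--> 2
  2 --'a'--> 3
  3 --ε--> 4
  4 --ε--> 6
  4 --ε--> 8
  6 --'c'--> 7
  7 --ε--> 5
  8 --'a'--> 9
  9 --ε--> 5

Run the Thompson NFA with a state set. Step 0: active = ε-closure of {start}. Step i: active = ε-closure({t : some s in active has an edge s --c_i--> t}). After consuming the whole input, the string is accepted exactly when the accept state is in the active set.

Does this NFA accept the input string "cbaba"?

initial (ε-close {0}): {0}
'c' @ 1: {}  — dead — no transitions
rest 'baba' ignored (set empty)
final: {}; accept 5 not in set

Answer: REJECT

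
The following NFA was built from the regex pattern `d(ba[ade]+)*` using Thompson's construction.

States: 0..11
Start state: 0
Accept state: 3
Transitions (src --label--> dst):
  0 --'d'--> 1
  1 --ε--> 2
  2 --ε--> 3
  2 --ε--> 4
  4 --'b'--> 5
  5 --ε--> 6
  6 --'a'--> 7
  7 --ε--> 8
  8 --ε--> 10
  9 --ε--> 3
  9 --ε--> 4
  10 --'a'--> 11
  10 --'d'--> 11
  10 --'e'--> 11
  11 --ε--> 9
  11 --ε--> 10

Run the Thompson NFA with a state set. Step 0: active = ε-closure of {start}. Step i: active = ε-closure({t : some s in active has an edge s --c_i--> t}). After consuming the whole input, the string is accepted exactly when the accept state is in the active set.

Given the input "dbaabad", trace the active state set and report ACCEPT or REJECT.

S₀ = ε-closure({0}) = {0}
'd' @ 1: {1,2,3,4}  [accepting]
'b' @ 2: {5,6}
'a' @ 3: {7,8,10}
'a' @ 4: {3,4,9,10,11}  [accepting]
'b' @ 5: {5,6}
'a' @ 6: {7,8,10}
'd' @ 7: {3,4,9,10,11}  [accepting]
after full input: {3,4,9,10,11}  (accept=3 in)

Answer: ACCEPT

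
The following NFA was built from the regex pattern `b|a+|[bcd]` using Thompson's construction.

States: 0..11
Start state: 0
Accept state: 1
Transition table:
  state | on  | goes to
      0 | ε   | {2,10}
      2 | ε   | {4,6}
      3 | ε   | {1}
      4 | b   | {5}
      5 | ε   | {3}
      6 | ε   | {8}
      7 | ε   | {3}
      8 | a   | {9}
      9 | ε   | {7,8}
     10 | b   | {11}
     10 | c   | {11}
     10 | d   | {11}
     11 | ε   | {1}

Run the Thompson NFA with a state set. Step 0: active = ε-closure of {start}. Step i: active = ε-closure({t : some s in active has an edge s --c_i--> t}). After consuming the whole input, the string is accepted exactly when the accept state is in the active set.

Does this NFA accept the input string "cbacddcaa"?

initial (ε-close {0}): {0,2,4,6,8,10}
'c' @ 1: {1,11}  ✓accept
'b' @ 2: {}  — no active states
rest 'acddcaa' ignored (set empty)
end set {} — state 1 not in

Answer: REJECT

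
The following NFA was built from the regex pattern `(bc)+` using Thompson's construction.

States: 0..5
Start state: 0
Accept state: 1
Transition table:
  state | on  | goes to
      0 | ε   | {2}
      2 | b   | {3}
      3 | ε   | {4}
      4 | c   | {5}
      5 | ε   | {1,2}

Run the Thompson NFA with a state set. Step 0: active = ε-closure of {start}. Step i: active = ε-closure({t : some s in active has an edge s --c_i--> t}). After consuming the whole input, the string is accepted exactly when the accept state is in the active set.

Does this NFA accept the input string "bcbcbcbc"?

Answer: ACCEPT

Derivation:
initial (ε-close {0}): {0,2}
'b' @ 1: {3,4}
'c' @ 2: {1,2,5}  (accept∈set)
'b' @ 3: {3,4}
'c' @ 4: {1,2,5}  (accept∈set)
'b' @ 5: {3,4}
'c' @ 6: {1,2,5}  (accept∈set)
'b' @ 7: {3,4}
'c' @ 8: {1,2,5}  (accept∈set)
after full input: {1,2,5}  (accept=1 in)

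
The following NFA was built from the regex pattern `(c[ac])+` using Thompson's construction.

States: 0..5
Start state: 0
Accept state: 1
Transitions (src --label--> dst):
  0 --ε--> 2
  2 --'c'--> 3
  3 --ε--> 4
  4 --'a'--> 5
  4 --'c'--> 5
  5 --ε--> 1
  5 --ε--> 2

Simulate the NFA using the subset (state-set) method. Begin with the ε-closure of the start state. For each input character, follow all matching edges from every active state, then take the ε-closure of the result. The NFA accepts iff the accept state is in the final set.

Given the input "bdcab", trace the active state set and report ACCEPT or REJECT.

Answer: REJECT

Derivation:
start: ε-closure({0}) = {0,2}
'b' @ 1: {}  — dead — no transitions
rest 'dcab' ignored (set empty)
end set {} — state 1 not in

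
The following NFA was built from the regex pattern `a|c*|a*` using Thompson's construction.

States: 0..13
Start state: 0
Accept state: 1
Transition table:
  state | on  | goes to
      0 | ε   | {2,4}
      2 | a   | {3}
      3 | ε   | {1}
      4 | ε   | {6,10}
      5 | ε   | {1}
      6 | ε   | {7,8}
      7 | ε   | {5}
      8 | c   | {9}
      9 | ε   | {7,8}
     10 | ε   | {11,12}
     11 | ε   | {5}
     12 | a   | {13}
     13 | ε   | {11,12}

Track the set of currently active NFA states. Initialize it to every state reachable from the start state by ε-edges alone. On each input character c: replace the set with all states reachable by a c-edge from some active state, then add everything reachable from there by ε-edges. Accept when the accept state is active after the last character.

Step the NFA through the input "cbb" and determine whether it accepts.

Answer: REJECT

Trace:
start: ε-closure({0}) = {0,1,2,4,5,6,7,8,10,11,12}
'c' @ 1: {1,5,7,8,9}  (accept∈set)
'b' @ 2: {}  — no active states
rest 'b' ignored (set empty)
after full input: {}  (accept=1 not in)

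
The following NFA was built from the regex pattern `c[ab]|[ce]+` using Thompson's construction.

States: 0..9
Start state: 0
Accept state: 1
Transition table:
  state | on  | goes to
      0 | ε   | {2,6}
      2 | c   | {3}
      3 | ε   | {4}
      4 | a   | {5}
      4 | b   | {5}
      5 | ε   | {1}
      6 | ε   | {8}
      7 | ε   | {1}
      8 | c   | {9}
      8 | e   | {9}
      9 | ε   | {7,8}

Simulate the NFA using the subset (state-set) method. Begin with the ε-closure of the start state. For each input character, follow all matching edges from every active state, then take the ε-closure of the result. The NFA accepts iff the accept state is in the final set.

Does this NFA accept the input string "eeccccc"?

Answer: ACCEPT

Trace:
start: ε-closure({0}) = {0,2,6,8}
'e' @ 1: {1,7,8,9}  (accept∈set)
'e' @ 2: {1,7,8,9}  (accept∈set)
'c' @ 3: {1,7,8,9}  (accept∈set)
'c' @ 4: {1,7,8,9}  (accept∈set)
'c' @ 5: {1,7,8,9}  (accept∈set)
'c' @ 6: {1,7,8,9}  (accept∈set)
'c' @ 7: {1,7,8,9}  (accept∈set)
final: {1,7,8,9}; accept 1 in set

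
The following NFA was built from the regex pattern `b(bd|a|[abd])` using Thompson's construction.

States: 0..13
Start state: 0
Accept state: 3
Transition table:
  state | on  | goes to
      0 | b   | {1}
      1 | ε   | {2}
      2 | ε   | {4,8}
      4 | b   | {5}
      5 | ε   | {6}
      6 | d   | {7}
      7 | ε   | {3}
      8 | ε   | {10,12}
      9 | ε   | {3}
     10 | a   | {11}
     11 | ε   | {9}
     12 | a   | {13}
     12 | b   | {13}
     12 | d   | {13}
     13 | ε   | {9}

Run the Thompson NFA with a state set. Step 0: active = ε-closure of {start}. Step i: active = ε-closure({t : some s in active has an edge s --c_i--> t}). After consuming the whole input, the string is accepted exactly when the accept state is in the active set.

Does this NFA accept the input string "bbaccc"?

Answer: REJECT

Trace:
initial (ε-close {0}): {0}
'b' @ 1: {1,2,4,8,10,12}
'b' @ 2: {3,5,6,9,13}  [accepting]
'a' @ 3: {}  — no active states
rest 'ccc' ignored (set empty)
final: {}; accept 3 not in set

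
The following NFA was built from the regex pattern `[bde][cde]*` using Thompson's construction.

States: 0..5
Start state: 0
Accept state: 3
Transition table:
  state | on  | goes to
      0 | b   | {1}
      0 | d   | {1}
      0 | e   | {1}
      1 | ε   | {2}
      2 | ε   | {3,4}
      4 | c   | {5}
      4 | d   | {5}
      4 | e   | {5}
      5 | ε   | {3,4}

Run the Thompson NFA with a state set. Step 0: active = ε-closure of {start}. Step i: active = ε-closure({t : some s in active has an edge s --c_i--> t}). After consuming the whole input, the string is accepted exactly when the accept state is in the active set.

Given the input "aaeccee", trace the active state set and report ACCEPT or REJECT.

Answer: REJECT

Derivation:
start: ε-closure({0}) = {0}
'a' @ 1: {}  — dead — no transitions
rest 'aeccee' ignored (set empty)
final: {}; accept 3 not in set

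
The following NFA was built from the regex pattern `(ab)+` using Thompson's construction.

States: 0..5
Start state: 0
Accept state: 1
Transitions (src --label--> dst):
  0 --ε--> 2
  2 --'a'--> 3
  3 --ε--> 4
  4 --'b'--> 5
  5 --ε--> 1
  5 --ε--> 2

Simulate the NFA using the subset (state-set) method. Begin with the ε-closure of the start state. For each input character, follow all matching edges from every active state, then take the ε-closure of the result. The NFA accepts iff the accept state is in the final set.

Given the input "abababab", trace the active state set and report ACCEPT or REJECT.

Answer: ACCEPT

Derivation:
S₀ = ε-closure({0}) = {0,2}
'a' @ 1: {3,4}
'b' @ 2: {1,2,5}  ✓accept
'a' @ 3: {3,4}
'b' @ 4: {1,2,5}  ✓accept
'a' @ 5: {3,4}
'b' @ 6: {1,2,5}  ✓accept
'a' @ 7: {3,4}
'b' @ 8: {1,2,5}  ✓accept
final: {1,2,5}; accept 1 in set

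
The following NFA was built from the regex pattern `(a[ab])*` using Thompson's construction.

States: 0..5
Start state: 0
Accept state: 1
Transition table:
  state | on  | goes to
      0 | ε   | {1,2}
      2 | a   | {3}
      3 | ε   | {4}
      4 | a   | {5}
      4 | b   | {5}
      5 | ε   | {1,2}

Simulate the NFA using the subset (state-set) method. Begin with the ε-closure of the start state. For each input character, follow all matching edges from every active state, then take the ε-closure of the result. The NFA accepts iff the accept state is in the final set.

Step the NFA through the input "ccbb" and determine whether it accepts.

initial (ε-close {0}): {0,1,2}
'c' @ 1: {}  — dead — no transitions
rest 'cbb' ignored (set empty)
final: {}; accept 1 not in set

Answer: REJECT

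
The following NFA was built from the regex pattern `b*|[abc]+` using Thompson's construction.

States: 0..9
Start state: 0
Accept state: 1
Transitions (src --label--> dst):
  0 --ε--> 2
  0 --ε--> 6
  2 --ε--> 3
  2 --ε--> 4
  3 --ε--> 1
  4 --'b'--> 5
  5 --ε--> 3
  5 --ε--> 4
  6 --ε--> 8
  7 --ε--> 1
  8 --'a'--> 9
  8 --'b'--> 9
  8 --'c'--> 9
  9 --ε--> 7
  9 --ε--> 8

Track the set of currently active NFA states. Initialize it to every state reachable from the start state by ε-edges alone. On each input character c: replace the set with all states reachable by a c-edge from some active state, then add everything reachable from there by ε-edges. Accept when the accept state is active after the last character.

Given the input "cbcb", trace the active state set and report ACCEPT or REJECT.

initial (ε-close {0}): {0,1,2,3,4,6,8}
'c' @ 1: {1,7,8,9}  (accept∈set)
'b' @ 2: {1,7,8,9}  (accept∈set)
'c' @ 3: {1,7,8,9}  (accept∈set)
'b' @ 4: {1,7,8,9}  (accept∈set)
after full input: {1,7,8,9}  (accept=1 in)

Answer: ACCEPT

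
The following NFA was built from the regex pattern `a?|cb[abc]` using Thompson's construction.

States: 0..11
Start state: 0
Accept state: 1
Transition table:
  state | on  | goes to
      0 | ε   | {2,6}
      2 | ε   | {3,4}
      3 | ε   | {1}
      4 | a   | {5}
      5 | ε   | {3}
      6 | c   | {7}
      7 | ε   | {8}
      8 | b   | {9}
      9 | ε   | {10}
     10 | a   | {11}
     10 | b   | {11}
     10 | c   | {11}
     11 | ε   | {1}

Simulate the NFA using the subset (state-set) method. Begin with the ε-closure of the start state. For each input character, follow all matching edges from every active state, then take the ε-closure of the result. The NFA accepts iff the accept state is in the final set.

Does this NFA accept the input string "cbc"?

Answer: ACCEPT

Steps:
start: ε-closure({0}) = {0,1,2,3,4,6}
'c' @ 1: {7,8}
'b' @ 2: {9,10}
'c' @ 3: {1,11}  [accepting]
end set {1,11} — state 1 in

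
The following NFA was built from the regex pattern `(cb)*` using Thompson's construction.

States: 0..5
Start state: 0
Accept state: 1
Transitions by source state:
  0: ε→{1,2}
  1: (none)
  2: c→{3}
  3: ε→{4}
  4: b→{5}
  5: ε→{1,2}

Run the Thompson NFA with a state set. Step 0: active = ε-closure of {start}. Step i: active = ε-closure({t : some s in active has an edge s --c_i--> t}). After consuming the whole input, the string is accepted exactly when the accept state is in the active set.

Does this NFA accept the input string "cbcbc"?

start: ε-closure({0}) = {0,1,2}
'c' @ 1: {3,4}
'b' @ 2: {1,2,5}  ✓accept
'c' @ 3: {3,4}
'b' @ 4: {1,2,5}  ✓accept
'c' @ 5: {3,4}
end set {3,4} — state 1 not in

Answer: REJECT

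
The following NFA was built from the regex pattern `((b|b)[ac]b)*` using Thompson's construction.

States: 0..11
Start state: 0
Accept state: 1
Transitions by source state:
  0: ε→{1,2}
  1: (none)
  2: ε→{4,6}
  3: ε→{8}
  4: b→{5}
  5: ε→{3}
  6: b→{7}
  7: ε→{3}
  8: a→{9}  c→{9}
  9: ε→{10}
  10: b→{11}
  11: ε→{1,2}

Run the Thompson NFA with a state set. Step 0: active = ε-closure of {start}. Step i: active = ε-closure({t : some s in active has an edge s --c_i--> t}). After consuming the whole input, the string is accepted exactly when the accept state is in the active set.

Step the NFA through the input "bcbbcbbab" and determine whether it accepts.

Answer: ACCEPT

Trace:
start: ε-closure({0}) = {0,1,2,4,6}
'b' @ 1: {3,5,7,8}
'c' @ 2: {9,10}
'b' @ 3: {1,2,4,6,11}  [accepting]
'b' @ 4: {3,5,7,8}
'c' @ 5: {9,10}
'b' @ 6: {1,2,4,6,11}  [accepting]
'b' @ 7: {3,5,7,8}
'a' @ 8: {9,10}
'b' @ 9: {1,2,4,6,11}  [accepting]
end set {1,2,4,6,11} — state 1 in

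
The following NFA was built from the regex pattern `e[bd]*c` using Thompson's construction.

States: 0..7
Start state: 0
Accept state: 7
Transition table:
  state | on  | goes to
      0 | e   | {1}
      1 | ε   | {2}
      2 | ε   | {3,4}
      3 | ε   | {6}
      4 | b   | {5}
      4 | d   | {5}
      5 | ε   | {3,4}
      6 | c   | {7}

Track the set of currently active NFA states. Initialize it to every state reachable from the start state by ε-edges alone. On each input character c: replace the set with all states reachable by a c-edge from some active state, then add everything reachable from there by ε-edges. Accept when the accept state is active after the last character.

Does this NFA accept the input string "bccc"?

S₀ = ε-closure({0}) = {0}
'b' @ 1: {}  — state set empty
rest 'ccc' ignored (set empty)
final: {}; accept 7 not in set

Answer: REJECT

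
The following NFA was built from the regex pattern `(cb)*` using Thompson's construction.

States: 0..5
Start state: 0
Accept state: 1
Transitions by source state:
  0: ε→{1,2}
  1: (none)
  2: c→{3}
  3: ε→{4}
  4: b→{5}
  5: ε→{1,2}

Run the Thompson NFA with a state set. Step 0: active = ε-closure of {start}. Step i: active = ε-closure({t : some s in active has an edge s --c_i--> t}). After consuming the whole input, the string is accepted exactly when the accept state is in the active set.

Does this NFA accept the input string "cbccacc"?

Answer: REJECT

Trace:
initial (ε-close {0}): {0,1,2}
'c' @ 1: {3,4}
'b' @ 2: {1,2,5}  ✓accept
'c' @ 3: {3,4}
'c' @ 4: {}  — no active states
rest 'acc' ignored (set empty)
after full input: {}  (accept=1 not in)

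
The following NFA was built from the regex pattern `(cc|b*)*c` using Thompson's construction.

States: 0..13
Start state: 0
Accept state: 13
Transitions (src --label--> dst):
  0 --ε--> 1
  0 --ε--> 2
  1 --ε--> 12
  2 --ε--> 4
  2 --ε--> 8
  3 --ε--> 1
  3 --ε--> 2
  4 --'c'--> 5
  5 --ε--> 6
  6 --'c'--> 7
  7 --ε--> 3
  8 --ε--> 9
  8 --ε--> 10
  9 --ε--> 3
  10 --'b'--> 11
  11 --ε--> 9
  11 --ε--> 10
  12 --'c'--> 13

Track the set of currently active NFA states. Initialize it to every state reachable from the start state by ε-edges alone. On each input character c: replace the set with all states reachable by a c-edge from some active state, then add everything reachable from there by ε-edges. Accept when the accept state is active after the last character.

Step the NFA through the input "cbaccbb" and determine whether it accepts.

initial (ε-close {0}): {0,1,2,3,4,8,9,10,12}
'c' @ 1: {5,6,13}  [accepting]
'b' @ 2: {}  — no active states
rest 'accbb' ignored (set empty)
end set {} — state 13 not in

Answer: REJECT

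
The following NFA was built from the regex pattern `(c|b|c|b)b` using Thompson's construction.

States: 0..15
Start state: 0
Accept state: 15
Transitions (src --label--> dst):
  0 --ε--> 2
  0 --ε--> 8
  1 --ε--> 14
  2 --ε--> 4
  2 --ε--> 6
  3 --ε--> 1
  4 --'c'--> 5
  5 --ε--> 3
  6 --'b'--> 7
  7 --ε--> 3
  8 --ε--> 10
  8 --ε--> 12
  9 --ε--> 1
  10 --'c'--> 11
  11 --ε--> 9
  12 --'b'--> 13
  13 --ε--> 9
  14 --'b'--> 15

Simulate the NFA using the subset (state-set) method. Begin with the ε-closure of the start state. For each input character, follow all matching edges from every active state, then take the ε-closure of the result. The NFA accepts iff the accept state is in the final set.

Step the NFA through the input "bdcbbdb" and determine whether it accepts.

Answer: REJECT

Trace:
S₀ = ε-closure({0}) = {0,2,4,6,8,10,12}
'b' @ 1: {1,3,7,9,13,14}
'd' @ 2: {}  — no active states
rest 'cbbdb' ignored (set empty)
after full input: {}  (accept=15 not in)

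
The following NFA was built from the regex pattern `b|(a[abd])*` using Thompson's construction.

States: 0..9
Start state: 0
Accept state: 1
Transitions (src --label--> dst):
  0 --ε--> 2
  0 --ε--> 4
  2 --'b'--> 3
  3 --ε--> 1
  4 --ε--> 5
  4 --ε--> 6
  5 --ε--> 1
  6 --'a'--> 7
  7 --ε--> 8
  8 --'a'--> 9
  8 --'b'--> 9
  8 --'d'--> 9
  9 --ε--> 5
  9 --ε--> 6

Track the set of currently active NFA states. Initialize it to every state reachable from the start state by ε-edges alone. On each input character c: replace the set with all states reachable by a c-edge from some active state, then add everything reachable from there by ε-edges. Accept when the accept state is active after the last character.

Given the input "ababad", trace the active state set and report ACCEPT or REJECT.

S₀ = ε-closure({0}) = {0,1,2,4,5,6}
'a' @ 1: {7,8}
'b' @ 2: {1,5,6,9}  (accept∈set)
'a' @ 3: {7,8}
'b' @ 4: {1,5,6,9}  (accept∈set)
'a' @ 5: {7,8}
'd' @ 6: {1,5,6,9}  (accept∈set)
end set {1,5,6,9} — state 1 in

Answer: ACCEPT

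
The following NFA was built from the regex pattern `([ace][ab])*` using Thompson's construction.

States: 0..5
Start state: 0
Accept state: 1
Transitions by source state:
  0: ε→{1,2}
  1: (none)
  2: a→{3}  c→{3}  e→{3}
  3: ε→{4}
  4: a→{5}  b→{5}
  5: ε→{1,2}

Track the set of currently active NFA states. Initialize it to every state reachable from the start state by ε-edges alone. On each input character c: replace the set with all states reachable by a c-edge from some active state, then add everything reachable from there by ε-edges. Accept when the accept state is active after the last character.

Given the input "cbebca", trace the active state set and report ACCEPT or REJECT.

start: ε-closure({0}) = {0,1,2}
'c' @ 1: {3,4}
'b' @ 2: {1,2,5}  (accept∈set)
'e' @ 3: {3,4}
'b' @ 4: {1,2,5}  (accept∈set)
'c' @ 5: {3,4}
'a' @ 6: {1,2,5}  (accept∈set)
final: {1,2,5}; accept 1 in set

Answer: ACCEPT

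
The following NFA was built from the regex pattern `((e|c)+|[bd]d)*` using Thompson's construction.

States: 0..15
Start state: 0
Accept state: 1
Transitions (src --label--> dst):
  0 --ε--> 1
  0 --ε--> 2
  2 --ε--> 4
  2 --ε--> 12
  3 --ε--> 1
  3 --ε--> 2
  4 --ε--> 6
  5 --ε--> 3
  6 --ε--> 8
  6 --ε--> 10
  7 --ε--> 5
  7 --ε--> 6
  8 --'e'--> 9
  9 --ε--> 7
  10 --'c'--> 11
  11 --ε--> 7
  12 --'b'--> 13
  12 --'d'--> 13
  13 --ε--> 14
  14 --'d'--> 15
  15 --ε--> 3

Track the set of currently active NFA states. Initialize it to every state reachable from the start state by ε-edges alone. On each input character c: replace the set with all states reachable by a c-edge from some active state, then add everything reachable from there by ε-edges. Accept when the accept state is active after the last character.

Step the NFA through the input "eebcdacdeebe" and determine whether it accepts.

start: ε-closure({0}) = {0,1,2,4,6,8,10,12}
'e' @ 1: {1,2,3,4,5,6,7,8,9,10,12}  [accepting]
'e' @ 2: {1,2,3,4,5,6,7,8,9,10,12}  [accepting]
'b' @ 3: {13,14}
'c' @ 4: {}  — no active states
rest 'dacdeebe' ignored (set empty)
final: {}; accept 1 not in set

Answer: REJECT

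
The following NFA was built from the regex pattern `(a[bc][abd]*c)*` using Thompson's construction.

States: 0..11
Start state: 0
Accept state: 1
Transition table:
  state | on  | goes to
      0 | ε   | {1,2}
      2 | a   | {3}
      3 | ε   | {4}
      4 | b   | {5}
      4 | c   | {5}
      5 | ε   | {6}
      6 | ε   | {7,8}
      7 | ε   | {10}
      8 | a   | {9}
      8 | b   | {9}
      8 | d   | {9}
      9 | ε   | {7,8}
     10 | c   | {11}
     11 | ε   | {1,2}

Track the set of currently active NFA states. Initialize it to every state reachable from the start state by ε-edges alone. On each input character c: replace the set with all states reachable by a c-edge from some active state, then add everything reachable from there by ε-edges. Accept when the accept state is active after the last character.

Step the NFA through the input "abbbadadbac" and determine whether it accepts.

Answer: ACCEPT

Derivation:
initial (ε-close {0}): {0,1,2}
'a' @ 1: {3,4}
'b' @ 2: {5,6,7,8,10}
'b' @ 3: {7,8,9,10}
'b' @ 4: {7,8,9,10}
'a' @ 5: {7,8,9,10}
'd' @ 6: {7,8,9,10}
'a' @ 7: {7,8,9,10}
'd' @ 8: {7,8,9,10}
'b' @ 9: {7,8,9,10}
'a' @ 10: {7,8,9,10}
'c' @ 11: {1,2,11}  [accepting]
final: {1,2,11}; accept 1 in set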